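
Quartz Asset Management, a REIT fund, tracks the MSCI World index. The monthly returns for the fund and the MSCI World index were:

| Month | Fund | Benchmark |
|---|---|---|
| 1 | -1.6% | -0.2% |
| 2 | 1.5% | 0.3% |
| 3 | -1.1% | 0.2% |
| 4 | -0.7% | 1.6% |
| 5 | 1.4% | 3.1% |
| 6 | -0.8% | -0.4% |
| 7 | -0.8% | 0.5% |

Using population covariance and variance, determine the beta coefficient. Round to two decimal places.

r̄p = -0.3000%,  r̄m = 0.7286%
Cov = Σ(rp − r̄p)(rm − r̄m) / 7 = 0.7457
Var(rm) = Σ(rm − r̄m)² / 7 = 1.2906
β = Cov / Var = 0.7457 / 1.2906 = 0.5778

0.58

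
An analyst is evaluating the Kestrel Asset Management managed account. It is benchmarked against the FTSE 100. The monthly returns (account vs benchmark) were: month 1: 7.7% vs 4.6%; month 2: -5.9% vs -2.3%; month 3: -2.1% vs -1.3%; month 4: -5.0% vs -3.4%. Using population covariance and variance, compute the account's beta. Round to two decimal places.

r̄p = -1.3250%,  r̄m = -0.6000%
Cov = Σ(rp − r̄p)(rm − r̄m) / 4 = 16.3850
Var(rm) = Σ(rm − r̄m)² / 4 = 9.5650
β = Cov / Var = 16.3850 / 9.5650 = 1.7130

1.71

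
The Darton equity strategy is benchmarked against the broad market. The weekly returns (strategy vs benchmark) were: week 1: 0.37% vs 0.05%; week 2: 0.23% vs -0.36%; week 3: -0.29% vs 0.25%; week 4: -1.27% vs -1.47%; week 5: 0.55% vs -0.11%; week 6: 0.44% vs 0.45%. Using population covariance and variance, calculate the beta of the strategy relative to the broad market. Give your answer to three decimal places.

0.803

r̄p = 0.0050%,  r̄m = -0.1983%
Cov = Σ(rp − r̄p)(rm − r̄m) / 6 = 0.3123
Var(rm) = Σ(rm − r̄m)² / 6 = 0.3890
β = Cov / Var = 0.3123 / 0.3890 = 0.8028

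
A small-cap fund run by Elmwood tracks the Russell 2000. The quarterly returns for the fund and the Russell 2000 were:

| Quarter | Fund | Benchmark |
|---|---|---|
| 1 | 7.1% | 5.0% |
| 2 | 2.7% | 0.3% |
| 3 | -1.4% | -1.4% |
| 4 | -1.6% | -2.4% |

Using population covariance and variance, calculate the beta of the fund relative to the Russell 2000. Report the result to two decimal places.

1.23

r̄p = 1.7000%,  r̄m = 0.3750%
Cov = Σ(rp − r̄p)(rm − r̄m) / 4 = 9.8900
Var(rm) = Σ(rm − r̄m)² / 4 = 8.0619
β = Cov / Var = 9.8900 / 8.0619 = 1.2268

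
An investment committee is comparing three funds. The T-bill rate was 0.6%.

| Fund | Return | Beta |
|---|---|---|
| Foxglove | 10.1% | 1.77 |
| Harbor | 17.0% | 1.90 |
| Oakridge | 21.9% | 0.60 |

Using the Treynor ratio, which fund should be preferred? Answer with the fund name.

Foxglove: Treynor = (10.1% − 0.6%) / 1.77 = 5.367
Harbor: Treynor = (17.0% − 0.6%) / 1.90 = 8.632
Oakridge: Treynor = (21.9% − 0.6%) / 0.60 = 35.500
Highest: Oakridge (35.500).

Oakridge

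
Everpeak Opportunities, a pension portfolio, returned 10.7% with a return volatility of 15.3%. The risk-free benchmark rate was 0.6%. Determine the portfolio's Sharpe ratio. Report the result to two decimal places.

0.66

Sharpe = (Rp − Rf) / σp = (10.7% − 0.6%) / 15.3% = 10.10% / 15.3% = 0.6601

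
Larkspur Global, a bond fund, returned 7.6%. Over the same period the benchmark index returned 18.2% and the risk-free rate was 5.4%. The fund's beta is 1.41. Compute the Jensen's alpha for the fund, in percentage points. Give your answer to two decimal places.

-15.85

CAPM expected return = Rf + β(Rm − Rf) = 5.4% + 1.41 × (18.2% − 5.4%) = 5.4 + 1.41 × 12.80 = 23.4480%
Jensen's α = Rp − E[R] = 7.6% − 23.4480% = -15.8480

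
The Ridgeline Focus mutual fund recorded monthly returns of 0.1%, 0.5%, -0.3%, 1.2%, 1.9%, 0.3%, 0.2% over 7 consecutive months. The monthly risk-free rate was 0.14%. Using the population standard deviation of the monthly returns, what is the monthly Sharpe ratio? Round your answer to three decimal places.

0.602

Mean return r̄ = 3.90 / 7 = 0.5571%
Population σ = √[Σ(r − r̄)² / 7] = √[3.3571 / 7] = √0.4796 = 0.6925%
Sharpe = (r̄ − rf) / σ = (0.5571 − 0.14) / 0.6925 = 0.4171 / 0.6925 = 0.6023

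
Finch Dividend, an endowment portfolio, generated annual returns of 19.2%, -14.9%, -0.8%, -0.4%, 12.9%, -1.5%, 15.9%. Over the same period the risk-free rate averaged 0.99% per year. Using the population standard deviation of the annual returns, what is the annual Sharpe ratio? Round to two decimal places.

0.30

μ = (19.2 − 14.9 − 0.8 − 0.4 + 12.9 − 1.5 + 15.9) / 7 = 4.3429%
Population σ = √[Σ(r − μ)² / 7] = √[880.8971 / 7] = √125.8424 = 11.2179%
Sharpe = (μ − rf) / σ = (4.3429 − 0.99) / 11.2179 = 3.3529 / 11.2179 = 0.2989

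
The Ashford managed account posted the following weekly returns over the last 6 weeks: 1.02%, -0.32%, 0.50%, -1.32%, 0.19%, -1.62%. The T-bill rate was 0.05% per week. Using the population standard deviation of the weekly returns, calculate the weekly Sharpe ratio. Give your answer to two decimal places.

-0.33

Mean return r̄ = -1.550 / 6 = -0.2583%
Population std dev = √[5.3953 / 6] = 0.9483%
Sharpe = (r̄ − rf) / σ = (-0.2583 − 0.05) / 0.9483 = -0.3083 / 0.9483 = -0.3251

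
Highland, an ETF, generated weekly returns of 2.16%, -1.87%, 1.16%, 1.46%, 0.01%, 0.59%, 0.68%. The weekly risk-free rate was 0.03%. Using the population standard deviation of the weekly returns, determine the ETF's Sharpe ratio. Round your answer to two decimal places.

0.48

r̄ = (2.16 − 1.87 + 1.16 + 1.46 + 0.01 + 0.59 + 0.68) / 7 = 0.5986%
Population σ = √[Σ(r − r̄)² / 7] = √[9.9423 / 7] = √1.4203 = 1.1918%
Sharpe = (r̄ − rf) / σ = (0.5986 − 0.03) / 1.1918 = 0.5686 / 1.1918 = 0.4771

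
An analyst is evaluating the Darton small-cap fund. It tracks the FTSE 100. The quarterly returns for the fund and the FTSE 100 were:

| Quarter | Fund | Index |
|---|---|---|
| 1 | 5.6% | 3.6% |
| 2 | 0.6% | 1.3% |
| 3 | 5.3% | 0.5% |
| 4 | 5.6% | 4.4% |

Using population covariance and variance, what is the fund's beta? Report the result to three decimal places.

0.618

r̄p = 4.2750%,  r̄m = 2.4500%
Cov = Σ(rp − r̄p)(rm − r̄m) / 4 = 1.5838
Var(rm) = Σ(rm − r̄m)² / 4 = 2.5625
β = Cov / Var = 1.5838 / 2.5625 = 0.6181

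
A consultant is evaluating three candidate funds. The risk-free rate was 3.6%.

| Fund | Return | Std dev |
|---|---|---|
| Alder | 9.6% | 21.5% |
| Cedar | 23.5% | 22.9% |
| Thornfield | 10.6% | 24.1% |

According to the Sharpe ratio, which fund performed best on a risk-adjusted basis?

Cedar

Alder: Sharpe ratio = (9.6% − 3.6%) / 21.5% = 0.279
Cedar: Sharpe ratio = (23.5% − 3.6%) / 22.9% = 0.869
Thornfield: Sharpe ratio = (10.6% − 3.6%) / 24.1% = 0.290
Highest: Cedar (0.869).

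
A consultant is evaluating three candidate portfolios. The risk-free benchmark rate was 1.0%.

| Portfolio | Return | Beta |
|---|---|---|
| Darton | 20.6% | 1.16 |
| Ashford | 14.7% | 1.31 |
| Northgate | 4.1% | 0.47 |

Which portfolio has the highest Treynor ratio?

Darton

Darton: Treynor = (20.6% − 1.0%) / 1.16 = 16.897
Ashford: Treynor = (14.7% − 1.0%) / 1.31 = 10.458
Northgate: Treynor = (4.1% − 1.0%) / 0.47 = 6.596
Highest: Darton (16.897).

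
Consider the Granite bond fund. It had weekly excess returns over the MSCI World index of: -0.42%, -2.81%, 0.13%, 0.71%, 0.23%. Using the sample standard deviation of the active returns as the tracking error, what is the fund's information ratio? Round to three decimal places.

μ = (-0.42 − 2.81 + 0.13 + 0.71 + 0.23) / 5 = -0.4320%
Sample std dev = √[7.7133 / 4] = 1.3886%
IR = μ / tracking error = -0.4320 / 1.3886 = -0.3111

-0.311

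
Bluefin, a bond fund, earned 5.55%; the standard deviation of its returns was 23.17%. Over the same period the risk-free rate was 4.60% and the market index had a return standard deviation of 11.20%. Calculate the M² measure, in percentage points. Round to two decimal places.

5.06

Sharpe = (Rp − Rf) / σp = (5.55% − 4.60%) / 23.17% = 0.0410
M² = Rf + Sharpe × σm = 4.60% + 0.0410 × 11.20% = 5.0592%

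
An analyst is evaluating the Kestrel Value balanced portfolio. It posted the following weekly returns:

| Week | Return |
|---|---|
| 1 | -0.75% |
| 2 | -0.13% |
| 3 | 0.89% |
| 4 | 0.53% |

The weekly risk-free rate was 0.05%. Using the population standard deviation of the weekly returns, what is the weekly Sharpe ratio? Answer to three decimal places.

r̄ = (-0.75 − 0.13 + 0.89 + 0.53) / 4 = 0.1350%
Σ(r − r̄)² = (-0.75 − 0.1350)² + (-0.13 − 0.1350)² + … = 1.5795
population σ = √(1.5795 / 4) = √0.3949 = 0.6284%
Sharpe = (r̄ − rf) / σ = (0.1350 − 0.05) / 0.6284 = 0.0850 / 0.6284 = 0.1353

0.135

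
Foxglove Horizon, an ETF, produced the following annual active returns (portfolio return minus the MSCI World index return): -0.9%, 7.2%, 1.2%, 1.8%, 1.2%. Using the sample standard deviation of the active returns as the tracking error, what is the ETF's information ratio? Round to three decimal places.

0.693

Mean return μ = 10.50 / 5 = 2.1000%
Σ(r − μ)² = (-0.9 − 2.1000)² + (7.2 − 2.1000)² + … = 36.7200
σ = √[36.7200 / 4] = 3.0299%
IR = μ / tracking error = 2.1000 / 3.0299 = 0.6931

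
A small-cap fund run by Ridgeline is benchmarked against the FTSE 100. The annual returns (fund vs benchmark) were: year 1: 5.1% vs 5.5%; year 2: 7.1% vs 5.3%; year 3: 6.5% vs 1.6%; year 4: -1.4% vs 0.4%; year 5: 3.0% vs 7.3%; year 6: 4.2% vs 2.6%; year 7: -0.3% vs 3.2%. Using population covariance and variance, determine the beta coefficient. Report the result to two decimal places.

r̄p = 3.4571%,  r̄m = 3.7000%
Cov = Σ(rp − r̄p)(rm − r̄m) / 7 = 2.5486
Var(rm) = Σ(rm − r̄m)² / 7 = 5.0743
β = Cov / Var = 2.5486 / 5.0743 = 0.5023

0.50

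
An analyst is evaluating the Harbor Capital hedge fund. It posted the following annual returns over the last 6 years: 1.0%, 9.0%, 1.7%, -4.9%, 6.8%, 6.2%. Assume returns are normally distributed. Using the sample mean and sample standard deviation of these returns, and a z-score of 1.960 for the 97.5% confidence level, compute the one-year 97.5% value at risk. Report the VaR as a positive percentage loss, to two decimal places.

6.63

r̄ = (1 + 9 + 1.7 − 4.9 + 6.8 + 6.2) / 6 = 19.80 / 6 = 3.3000%
Sample σ = √[Σ(r − r̄)² / 5] = √[128.2400 / 5] = √25.6480 = 5.0644%
VaR = −(r̄ − z·σ) = −(3.3000 − 1.960 × 5.0644) = −(-6.6262) = 6.6262%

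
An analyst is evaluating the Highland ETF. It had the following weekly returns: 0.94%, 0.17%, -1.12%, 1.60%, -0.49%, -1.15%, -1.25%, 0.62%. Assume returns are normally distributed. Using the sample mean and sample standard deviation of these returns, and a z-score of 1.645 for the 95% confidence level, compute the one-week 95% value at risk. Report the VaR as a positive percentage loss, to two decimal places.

r̄ = (0.94 + 0.17 − 1.12 + 1.6 − 0.49 − 1.15 − 1.25 + 0.62) / 8 = -0.0850%
Σ(r − r̄)² = (0.94 − (-0.0850))² + (0.17 − (-0.0850))² + … = 8.1786
sample σ = √(8.1786 / 7) = √1.1684 = 1.0809%
VaR = −(r̄ − z·σ) = −(-0.0850 − 1.645 × 1.0809) = −(-1.8631) = 1.8631%

1.86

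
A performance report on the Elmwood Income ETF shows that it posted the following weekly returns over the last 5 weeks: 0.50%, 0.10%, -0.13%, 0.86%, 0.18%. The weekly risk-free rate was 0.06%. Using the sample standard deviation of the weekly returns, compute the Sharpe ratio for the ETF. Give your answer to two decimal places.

0.63

Mean return r̄ = 1.510 / 5 = 0.3020%
Σ(r − r̄)² = 0.5929; sample σ = √(0.5929/4) = 0.3850%
Sharpe = (r̄ − rf) / σ = (0.3020 − 0.06) / 0.3850 = 0.2420 / 0.3850 = 0.6286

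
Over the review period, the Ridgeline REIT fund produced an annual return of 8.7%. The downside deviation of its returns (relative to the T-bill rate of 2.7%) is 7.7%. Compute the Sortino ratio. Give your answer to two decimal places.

0.78

Sortino = (Rp − Rf) / σd = (8.7% − 2.7%) / 7.7% = 6.00% / 7.7% = 0.7792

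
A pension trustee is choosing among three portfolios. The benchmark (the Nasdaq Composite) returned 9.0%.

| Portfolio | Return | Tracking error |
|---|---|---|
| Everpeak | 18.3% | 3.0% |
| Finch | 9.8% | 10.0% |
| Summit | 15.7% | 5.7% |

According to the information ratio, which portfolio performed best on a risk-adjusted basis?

Everpeak: IR = (18.3% − 9.0%) / 3.0% = 3.100
Finch: IR = (9.8% − 9.0%) / 10.0% = 0.080
Summit: IR = (15.7% − 9.0%) / 5.7% = 1.175
Highest: Everpeak (3.100).

Everpeak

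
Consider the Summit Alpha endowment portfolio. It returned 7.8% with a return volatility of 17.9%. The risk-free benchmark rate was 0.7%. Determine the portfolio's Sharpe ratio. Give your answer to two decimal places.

Sharpe = (Rp − Rf) / σp = (7.8% − 0.7%) / 17.9% = 7.10% / 17.9% = 0.3966

0.40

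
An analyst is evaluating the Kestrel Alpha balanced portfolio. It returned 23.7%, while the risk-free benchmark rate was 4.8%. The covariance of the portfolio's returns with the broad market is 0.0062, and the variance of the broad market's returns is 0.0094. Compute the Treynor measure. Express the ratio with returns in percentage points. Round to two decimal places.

β = Cov / Var = 0.0062 / 0.0094 = 0.6596
Treynor = (Rp − Rf) / β = (23.7% − 4.8%) / 0.6596 = 18.90 / 0.6596 = 28.6537

28.65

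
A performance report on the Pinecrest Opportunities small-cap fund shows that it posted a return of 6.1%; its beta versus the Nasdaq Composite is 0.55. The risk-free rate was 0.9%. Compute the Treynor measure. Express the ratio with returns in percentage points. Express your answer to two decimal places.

Treynor = (Rp − Rf) / β = (6.1% − 0.9%) / 0.55 = 5.20 / 0.55 = 9.4545

9.45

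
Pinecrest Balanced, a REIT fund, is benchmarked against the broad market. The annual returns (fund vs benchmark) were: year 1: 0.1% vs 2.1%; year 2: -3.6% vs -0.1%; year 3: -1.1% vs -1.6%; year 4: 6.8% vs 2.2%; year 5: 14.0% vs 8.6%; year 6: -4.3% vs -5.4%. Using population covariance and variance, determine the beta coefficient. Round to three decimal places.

1.367

r̄p = 1.9833%,  r̄m = 0.9667%
Cov = Σ(rp − r̄p)(rm − r̄m) / 6 = 24.9011
Var(rm) = Σ(rm − r̄m)² / 6 = 18.2222
β = Cov / Var = 24.9011 / 18.2222 = 1.3665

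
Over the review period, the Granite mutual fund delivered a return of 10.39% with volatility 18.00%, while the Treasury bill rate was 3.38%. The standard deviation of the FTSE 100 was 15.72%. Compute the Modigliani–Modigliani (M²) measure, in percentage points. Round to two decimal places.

9.50

Sharpe = (Rp − Rf) / σp = (10.39% − 3.38%) / 18.00% = 0.3894
M² = Rf + Sharpe × σm = 3.38% + 0.3894 × 15.72% = 9.5014%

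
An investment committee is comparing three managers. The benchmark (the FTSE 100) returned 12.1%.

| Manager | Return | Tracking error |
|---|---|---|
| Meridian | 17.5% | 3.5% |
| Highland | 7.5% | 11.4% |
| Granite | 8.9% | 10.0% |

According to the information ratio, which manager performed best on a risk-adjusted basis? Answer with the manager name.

Meridian: IR = (17.5% − 12.1%) / 3.5% = 1.543
Highland: IR = (7.5% − 12.1%) / 11.4% = -0.404
Granite: IR = (8.9% − 12.1%) / 10.0% = -0.320
Highest: Meridian (1.543).

Meridian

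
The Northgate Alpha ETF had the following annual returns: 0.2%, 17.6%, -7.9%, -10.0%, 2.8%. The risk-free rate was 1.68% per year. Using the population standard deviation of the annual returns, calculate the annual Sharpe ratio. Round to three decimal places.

μ = (0.2 + 17.6 − 7.9 − 10 + 2.8) / 5 = 0.5400%
Population std dev = √[478.5920 / 5] = 9.7836%
Sharpe = (μ − rf) / σ = (0.5400 − 1.68) / 9.7836 = -1.1400 / 9.7836 = -0.1165

-0.117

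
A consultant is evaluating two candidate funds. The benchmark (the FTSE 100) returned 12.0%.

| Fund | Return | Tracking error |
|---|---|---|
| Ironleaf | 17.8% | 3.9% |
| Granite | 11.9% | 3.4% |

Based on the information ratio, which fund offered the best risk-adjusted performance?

Ironleaf

Ironleaf: IR = (17.8% − 12.0%) / 3.9% = 1.487
Granite: IR = (11.9% − 12.0%) / 3.4% = -0.029
Highest: Ironleaf (1.487).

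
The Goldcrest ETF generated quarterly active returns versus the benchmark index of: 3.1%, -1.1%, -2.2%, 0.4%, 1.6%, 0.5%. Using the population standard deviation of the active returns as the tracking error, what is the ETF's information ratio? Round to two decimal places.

0.22

Mean return r̄ = 2.30 / 6 = 0.3833%
Population std dev = √[17.7483 / 6] = 1.7199%
IR = r̄ / tracking error = 0.3833 / 1.7199 = 0.2229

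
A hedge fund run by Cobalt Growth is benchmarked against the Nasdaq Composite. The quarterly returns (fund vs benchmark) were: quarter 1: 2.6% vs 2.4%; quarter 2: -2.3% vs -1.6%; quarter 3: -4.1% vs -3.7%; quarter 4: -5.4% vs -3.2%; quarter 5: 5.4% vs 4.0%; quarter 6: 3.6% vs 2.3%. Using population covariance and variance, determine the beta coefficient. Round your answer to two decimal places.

r̄p = -0.0333%,  r̄m = 0.0333%
Cov = Σ(rp − r̄p)(rm − r̄m) / 6 = 12.0428
Var(rm) = Σ(rm − r̄m)² / 6 = 8.9222
β = Cov / Var = 12.0428 / 8.9222 = 1.3498

1.35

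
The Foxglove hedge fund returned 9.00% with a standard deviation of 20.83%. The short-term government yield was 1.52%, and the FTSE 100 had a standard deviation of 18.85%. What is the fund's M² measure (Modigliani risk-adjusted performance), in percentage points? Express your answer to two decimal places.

Sharpe = (Rp − Rf) / σp = (9.00% − 1.52%) / 20.83% = 0.3591
M² = Rf + Sharpe × σm = 1.52% + 0.3591 × 18.85% = 8.2890%

8.29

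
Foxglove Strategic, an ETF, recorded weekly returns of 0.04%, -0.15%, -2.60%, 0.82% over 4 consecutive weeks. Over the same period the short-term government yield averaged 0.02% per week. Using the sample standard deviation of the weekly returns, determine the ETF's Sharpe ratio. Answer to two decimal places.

Mean return μ = -1.890 / 4 = -0.4725%
Σ(r − μ)² = (0.04 − (-0.4725))² + (-0.15 − (-0.4725))² + … = 6.5635
σ = √[6.5635 / 3] = 1.4791%
Sharpe = (μ − rf) / σ = (-0.4725 − 0.02) / 1.4791 = -0.4925 / 1.4791 = -0.3330

-0.33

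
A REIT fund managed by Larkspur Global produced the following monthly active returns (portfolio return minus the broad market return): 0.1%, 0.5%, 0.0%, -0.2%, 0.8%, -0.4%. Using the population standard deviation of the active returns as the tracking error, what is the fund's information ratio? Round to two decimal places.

0.33

r̄ = (0.1 + 0.5 + 0 − 0.2 + 0.8 − 0.4) / 6 = 0.80 / 6 = 0.1333%
Σ(r − r̄)² = (0.1 − 0.1333)² + (0.5 − 0.1333)² + … = 0.9933
population σ = √(0.9933 / 6) = √0.1656 = 0.4069%
IR = r̄ / tracking error = 0.1333 / 0.4069 = 0.3276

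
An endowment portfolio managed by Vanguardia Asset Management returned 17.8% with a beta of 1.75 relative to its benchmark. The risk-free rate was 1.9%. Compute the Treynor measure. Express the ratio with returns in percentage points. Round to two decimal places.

Treynor = (Rp − Rf) / β = (17.8% − 1.9%) / 1.75 = 15.90 / 1.75 = 9.0857

9.09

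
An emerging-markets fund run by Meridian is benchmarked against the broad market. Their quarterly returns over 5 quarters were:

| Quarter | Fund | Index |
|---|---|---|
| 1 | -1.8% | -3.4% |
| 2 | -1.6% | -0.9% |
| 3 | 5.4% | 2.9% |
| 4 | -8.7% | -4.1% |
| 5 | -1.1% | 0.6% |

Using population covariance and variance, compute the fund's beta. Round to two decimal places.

1.53

r̄p = -1.5600%,  r̄m = -0.9800%
Cov = Σ(rp − r̄p)(rm − r̄m) / 5 = 10.1172
Var(rm) = Σ(rm − r̄m)² / 5 = 6.6296
β = Cov / Var = 10.1172 / 6.6296 = 1.5261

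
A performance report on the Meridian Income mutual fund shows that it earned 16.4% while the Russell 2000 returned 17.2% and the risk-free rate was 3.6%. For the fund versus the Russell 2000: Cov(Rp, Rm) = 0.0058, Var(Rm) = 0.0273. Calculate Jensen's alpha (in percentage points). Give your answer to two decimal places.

β = Cov / Var = 0.0058 / 0.0273 = 0.2125
E[R] = Rf + β(Rm − Rf) = 3.6% + 0.2125 × (17.2% − 3.6%) = 6.4900%
α = Rp − E[R] = 16.4% − 6.4900% = 9.9100

9.91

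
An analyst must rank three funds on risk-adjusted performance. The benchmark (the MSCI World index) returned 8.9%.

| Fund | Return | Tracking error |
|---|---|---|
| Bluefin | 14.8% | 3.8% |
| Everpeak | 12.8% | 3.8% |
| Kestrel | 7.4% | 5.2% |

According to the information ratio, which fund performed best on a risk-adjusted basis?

Bluefin

Bluefin: IR = (14.8% − 8.9%) / 3.8% = 1.553
Everpeak: IR = (12.8% − 8.9%) / 3.8% = 1.026
Kestrel: IR = (7.4% − 8.9%) / 5.2% = -0.288
Highest: Bluefin (1.553).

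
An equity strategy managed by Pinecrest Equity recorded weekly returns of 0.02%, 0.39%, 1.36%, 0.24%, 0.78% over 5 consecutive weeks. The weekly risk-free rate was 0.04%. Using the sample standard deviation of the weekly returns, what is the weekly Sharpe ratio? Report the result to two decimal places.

r̄ = (0.02 + 0.39 + 1.36 + 0.24 + 0.78) / 5 = 2.790 / 5 = 0.5580%
Σ(r − r̄)² = (0.02 − 0.5580)² + (0.39 − 0.5580)² + … = 1.1113
sample σ = √(1.1113 / 4) = √0.2778 = 0.5271%
Sharpe = (r̄ − rf) / σ = (0.5580 − 0.04) / 0.5271 = 0.5180 / 0.5271 = 0.9827

0.98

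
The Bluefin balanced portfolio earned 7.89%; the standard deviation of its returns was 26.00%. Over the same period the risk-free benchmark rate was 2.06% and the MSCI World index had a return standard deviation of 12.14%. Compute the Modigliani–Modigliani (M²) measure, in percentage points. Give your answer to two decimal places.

Sharpe = (Rp − Rf) / σp = (7.89% − 2.06%) / 26.00% = 0.2242
M² = Rf + Sharpe × σm = 2.06% + 0.2242 × 12.14% = 4.7818%

4.78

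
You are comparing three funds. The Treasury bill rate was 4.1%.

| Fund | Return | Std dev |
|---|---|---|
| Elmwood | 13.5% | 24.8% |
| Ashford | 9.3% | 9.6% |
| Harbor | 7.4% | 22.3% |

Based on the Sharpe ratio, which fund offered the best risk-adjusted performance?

Elmwood: Sharpe ratio = (13.5% − 4.1%) / 24.8% = 0.379
Ashford: Sharpe ratio = (9.3% − 4.1%) / 9.6% = 0.542
Harbor: Sharpe ratio = (7.4% − 4.1%) / 22.3% = 0.148
Highest: Ashford (0.542).

Ashford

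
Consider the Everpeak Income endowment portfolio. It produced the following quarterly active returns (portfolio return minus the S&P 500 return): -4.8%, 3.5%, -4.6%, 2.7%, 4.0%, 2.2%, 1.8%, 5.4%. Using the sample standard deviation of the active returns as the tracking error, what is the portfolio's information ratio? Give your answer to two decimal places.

0.33

r̄ = (-4.8 + 3.5 − 4.6 + 2.7 + 4 + 2.2 + 1.8 + 5.4) / 8 = 10.20 / 8 = 1.2750%
Σ(r − r̄)² = 103.9750; sample σ = √(103.9750/7) = 3.8540%
IR = r̄ / tracking error = 1.2750 / 3.8540 = 0.3308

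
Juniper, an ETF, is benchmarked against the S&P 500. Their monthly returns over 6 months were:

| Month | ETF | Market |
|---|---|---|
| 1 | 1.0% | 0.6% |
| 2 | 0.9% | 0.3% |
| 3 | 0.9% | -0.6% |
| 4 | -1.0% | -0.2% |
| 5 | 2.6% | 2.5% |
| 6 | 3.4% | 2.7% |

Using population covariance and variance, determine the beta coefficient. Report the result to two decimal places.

0.96

r̄p = 1.3000%,  r̄m = 0.8833%
Cov = Σ(rp − r̄p)(rm − r̄m) / 6 = 1.5533
Var(rm) = Σ(rm − r̄m)² / 6 = 1.6181
β = Cov / Var = 1.5533 / 1.6181 = 0.9600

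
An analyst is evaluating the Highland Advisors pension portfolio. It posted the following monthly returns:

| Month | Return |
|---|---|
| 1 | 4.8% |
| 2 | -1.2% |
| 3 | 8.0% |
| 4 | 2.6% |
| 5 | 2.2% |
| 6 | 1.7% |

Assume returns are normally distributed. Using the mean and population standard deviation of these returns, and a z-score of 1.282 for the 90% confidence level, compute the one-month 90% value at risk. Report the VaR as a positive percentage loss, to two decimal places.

r̄ = (4.8 − 1.2 + 8 + 2.6 + 2.2 + 1.7) / 6 = 3.0167%
Population σ = √[Σ(r − r̄)² / 6] = √[48.3683 / 6] = √8.0614 = 2.8393%
VaR = −(r̄ − z·σ) = −(3.0167 − 1.282 × 2.8393) = −(-0.6233) = 0.6233%

0.62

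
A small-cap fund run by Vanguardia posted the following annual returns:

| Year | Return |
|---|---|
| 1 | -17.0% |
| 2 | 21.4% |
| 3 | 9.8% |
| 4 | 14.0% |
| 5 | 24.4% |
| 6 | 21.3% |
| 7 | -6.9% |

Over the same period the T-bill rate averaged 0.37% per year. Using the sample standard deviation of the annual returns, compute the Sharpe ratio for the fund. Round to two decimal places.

Mean return r̄ = 67.00 / 7 = 9.5714%
Σ(r − r̄)² = (-17 − 9.5714)² + (21.4 − 9.5714)² + … = 1494.3743
sample σ = √(1494.3743 / 6) = √249.0624 = 15.7817%
Sharpe = (r̄ − rf) / σ = (9.5714 − 0.37) / 15.7817 = 9.2014 / 15.7817 = 0.5830

0.58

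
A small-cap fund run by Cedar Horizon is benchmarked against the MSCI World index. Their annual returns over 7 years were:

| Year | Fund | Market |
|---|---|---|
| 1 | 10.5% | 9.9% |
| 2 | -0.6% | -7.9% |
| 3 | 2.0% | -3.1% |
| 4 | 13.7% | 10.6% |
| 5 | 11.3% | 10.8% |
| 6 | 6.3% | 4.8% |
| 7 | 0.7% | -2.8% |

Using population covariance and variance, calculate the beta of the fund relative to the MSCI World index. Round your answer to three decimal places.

r̄p = 6.2714%,  r̄m = 3.1857%
Cov = Σ(rp − r̄p)(rm − r̄m) / 7 = 36.8824
Var(rm) = Σ(rm − r̄m)² / 7 = 51.2669
β = Cov / Var = 36.8824 / 51.2669 = 0.7194

0.719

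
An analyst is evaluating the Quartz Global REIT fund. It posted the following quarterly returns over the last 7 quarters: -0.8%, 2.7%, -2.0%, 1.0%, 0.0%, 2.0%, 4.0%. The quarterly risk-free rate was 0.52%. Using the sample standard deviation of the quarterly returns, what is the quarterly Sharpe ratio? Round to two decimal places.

0.22

Mean return r̄ = 6.90 / 7 = 0.9857%
Sample std dev = √[26.1286 / 6] = 2.0868%
Sharpe = (r̄ − rf) / σ = (0.9857 − 0.52) / 2.0868 = 0.4657 / 2.0868 = 0.2232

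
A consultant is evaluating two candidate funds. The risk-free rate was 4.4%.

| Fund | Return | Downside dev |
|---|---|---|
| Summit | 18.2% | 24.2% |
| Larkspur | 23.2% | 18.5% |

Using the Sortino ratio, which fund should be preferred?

Larkspur

Summit: Sortino ratio = (18.2% − 4.4%) / 24.2% = 0.570
Larkspur: Sortino ratio = (23.2% − 4.4%) / 18.5% = 1.016
Highest: Larkspur (1.016).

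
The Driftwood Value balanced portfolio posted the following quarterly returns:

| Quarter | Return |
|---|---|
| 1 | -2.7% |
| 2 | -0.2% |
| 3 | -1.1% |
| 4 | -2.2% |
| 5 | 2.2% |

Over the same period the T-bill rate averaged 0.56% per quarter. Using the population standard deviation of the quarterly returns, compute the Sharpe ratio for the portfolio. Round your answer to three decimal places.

-0.785

r̄ = (-2.7 − 0.2 − 1.1 − 2.2 + 2.2) / 5 = -4.00 / 5 = -0.8000%
Σ(r − r̄)² = (-2.7 − (-0.8000))² + (-0.2 − (-0.8000))² + … = 15.0200
population σ = √(15.0200 / 5) = √3.0040 = 1.7332%
Sharpe = (r̄ − rf) / σ = (-0.8000 − 0.56) / 1.7332 = -1.3600 / 1.7332 = -0.7847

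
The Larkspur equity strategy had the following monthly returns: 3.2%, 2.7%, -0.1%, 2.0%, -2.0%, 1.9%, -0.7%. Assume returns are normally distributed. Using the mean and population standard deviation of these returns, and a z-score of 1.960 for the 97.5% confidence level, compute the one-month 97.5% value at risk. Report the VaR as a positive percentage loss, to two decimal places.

2.52

r̄ = (3.2 + 2.7 − 0.1 + 2 − 2 + 1.9 − 0.7) / 7 = 7.00 / 7 = 1.0000%
Σ(r − r̄)² = (3.2 − 1.0000)² + (2.7 − 1.0000)² + (-0.1 − 1.0000)² + … = 22.6400
σ = √[22.6400 / 7] = 1.7984%
VaR = −(r̄ − z·σ) = −(1.0000 − 1.960 × 1.7984) = −(-2.5249) = 2.5249%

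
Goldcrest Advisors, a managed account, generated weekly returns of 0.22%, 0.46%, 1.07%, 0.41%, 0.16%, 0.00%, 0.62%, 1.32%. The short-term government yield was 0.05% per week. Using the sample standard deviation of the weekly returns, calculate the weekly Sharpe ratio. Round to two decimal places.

r̄ = (0.22 + 0.46 + 1.07 + 0.41 + 0.16 + 0 + 0.62 + 1.32) / 8 = 4.260 / 8 = 0.5325%
Σ(r − r̄)² = (0.22 − 0.5325)² + (0.46 − 0.5325)² + (1.07 − 0.5325)² + … = 1.4570
σ = √[1.4570 / 7] = 0.4562%
Sharpe = (r̄ − rf) / σ = (0.5325 − 0.05) / 0.4562 = 0.4825 / 0.4562 = 1.0577

1.06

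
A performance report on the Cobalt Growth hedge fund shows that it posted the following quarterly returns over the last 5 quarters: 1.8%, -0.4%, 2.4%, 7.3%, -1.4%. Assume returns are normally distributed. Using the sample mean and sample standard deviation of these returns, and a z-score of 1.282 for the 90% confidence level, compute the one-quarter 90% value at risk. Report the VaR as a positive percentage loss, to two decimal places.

2.39

μ = (1.8 − 0.4 + 2.4 + 7.3 − 1.4) / 5 = 9.70 / 5 = 1.9400%
Sample σ = √[Σ(r − μ)² / 4] = √[45.5920 / 4] = √11.3980 = 3.3761%
VaR = −(μ − z·σ) = −(1.9400 − 1.282 × 3.3761) = −(-2.3882) = 2.3882%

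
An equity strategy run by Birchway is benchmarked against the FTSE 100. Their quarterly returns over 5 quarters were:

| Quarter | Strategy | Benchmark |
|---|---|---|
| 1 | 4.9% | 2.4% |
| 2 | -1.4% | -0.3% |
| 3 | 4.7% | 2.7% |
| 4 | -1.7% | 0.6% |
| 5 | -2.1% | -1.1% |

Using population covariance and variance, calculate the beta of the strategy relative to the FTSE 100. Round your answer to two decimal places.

2.03

r̄p = 0.8800%,  r̄m = 0.8600%
Cov = Σ(rp − r̄p)(rm − r̄m) / 5 = 4.4752
Var(rm) = Σ(rm − r̄m)² / 5 = 2.2024
β = Cov / Var = 4.4752 / 2.2024 = 2.0320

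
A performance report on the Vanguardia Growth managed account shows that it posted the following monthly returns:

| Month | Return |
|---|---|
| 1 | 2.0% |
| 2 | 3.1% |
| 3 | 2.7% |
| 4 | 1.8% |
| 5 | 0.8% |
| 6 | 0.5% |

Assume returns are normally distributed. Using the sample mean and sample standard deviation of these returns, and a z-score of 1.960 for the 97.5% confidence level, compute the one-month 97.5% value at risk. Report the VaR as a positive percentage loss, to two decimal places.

r̄ = (2 + 3.1 + 2.7 + 1.8 + 0.8 + 0.5) / 6 = 10.90 / 6 = 1.8167%
Sample σ = √[Σ(r − r̄)² / 5] = √[5.2283 / 5] = √1.0457 = 1.0226%
VaR = −(r̄ − z·σ) = −(1.8167 − 1.960 × 1.0226) = −(-0.1876) = 0.1876%

0.19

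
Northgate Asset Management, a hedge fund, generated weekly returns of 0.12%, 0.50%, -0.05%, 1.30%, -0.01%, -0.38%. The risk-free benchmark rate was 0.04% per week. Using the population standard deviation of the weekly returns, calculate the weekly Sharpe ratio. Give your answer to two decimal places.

Mean return r̄ = 1.480 / 6 = 0.2467%
Σ(r − r̄)² = (0.12 − 0.2467)² + (0.5 − 0.2467)² + … = 1.7363
σ = √[1.7363 / 6] = 0.5379%
Sharpe = (r̄ − rf) / σ = (0.2467 − 0.04) / 0.5379 = 0.2067 / 0.5379 = 0.3843

0.38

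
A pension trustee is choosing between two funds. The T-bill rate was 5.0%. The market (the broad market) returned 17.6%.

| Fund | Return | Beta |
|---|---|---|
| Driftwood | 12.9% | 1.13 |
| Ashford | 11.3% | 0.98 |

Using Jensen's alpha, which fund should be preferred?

Driftwood: α = 12.9% − [5.0% + 1.13 × (17.6% − 5.0%)] = -6.338
Ashford: α = 11.3% − [5.0% + 0.98 × (17.6% − 5.0%)] = -6.048
Highest: Ashford (-6.048).

Ashford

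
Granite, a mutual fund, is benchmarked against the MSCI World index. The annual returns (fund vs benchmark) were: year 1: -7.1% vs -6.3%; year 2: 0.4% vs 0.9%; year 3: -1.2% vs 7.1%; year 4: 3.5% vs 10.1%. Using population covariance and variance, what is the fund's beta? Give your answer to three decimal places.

0.537

r̄p = -1.1000%,  r̄m = 2.9500%
Cov = Σ(rp − r̄p)(rm − r̄m) / 4 = 21.2250
Var(rm) = Σ(rm − r̄m)² / 4 = 39.5275
β = Cov / Var = 21.2250 / 39.5275 = 0.5370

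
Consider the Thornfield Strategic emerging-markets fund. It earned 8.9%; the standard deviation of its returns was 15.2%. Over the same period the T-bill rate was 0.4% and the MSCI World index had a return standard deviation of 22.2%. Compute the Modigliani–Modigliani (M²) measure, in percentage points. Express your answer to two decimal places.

Sharpe = (Rp − Rf) / σp = (8.9% − 0.4%) / 15.2% = 0.5592
M² = Rf + Sharpe × σm = 0.4% + 0.5592 × 22.2% = 12.8142%

12.81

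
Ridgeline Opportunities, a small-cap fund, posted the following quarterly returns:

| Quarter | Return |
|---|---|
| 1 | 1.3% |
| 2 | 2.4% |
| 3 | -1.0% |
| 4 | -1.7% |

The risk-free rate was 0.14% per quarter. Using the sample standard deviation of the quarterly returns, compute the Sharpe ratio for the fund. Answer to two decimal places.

0.06

r̄ = (1.3 + 2.4 − 1 − 1.7) / 4 = 0.2500%
Σ(r − r̄)² = 11.0900; sample σ = √(11.0900/3) = 1.9227%
Sharpe = (r̄ − rf) / σ = (0.2500 − 0.14) / 1.9227 = 0.1100 / 1.9227 = 0.0572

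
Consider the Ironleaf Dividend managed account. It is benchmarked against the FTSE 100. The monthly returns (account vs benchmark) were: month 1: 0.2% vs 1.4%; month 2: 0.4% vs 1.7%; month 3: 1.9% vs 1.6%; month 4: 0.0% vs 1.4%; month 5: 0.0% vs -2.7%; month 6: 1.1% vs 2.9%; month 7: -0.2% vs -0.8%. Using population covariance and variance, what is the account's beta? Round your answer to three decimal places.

r̄p = 0.4857%,  r̄m = 0.7857%
Cov = Σ(rp − r̄p)(rm − r̄m) / 7 = 0.6684
Var(rm) = Σ(rm − r̄m)² / 7 = 3.0555
β = Cov / Var = 0.6684 / 3.0555 = 0.2188

0.219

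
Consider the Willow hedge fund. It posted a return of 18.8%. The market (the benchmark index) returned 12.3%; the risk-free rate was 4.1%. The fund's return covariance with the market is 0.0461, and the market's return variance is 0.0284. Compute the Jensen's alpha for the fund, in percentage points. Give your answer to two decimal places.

β = Cov / Var = 0.0461 / 0.0284 = 1.6232
E[R] = Rf + β(Rm − Rf) = 4.1% + 1.6232 × (12.3% − 4.1%) = 17.4102%
α = Rp − E[R] = 18.8% − 17.4102% = 1.3898

1.39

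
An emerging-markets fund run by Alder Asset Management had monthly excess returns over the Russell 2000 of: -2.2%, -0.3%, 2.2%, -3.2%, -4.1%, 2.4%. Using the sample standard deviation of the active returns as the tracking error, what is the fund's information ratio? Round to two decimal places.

Mean return r̄ = -5.20 / 6 = -0.8667%
Sample σ = √[Σ(r − r̄)² / 5] = √[38.0733 / 5] = √7.6147 = 2.7595%
IR = r̄ / tracking error = -0.8667 / 2.7595 = -0.3141

-0.31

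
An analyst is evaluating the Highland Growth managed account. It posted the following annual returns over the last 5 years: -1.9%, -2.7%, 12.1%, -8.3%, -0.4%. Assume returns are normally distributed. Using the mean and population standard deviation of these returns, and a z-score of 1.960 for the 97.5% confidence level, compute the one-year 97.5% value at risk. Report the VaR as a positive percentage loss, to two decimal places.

13.42

r̄ = (-1.9 − 2.7 + 12.1 − 8.3 − 0.4) / 5 = -1.20 / 5 = -0.2400%
Σ(r − r̄)² = 226.0720; population σ = √(226.0720/5) = 6.7242%
VaR = −(r̄ − z·σ) = −(-0.2400 − 1.960 × 6.7242) = −(-13.4194) = 13.4194%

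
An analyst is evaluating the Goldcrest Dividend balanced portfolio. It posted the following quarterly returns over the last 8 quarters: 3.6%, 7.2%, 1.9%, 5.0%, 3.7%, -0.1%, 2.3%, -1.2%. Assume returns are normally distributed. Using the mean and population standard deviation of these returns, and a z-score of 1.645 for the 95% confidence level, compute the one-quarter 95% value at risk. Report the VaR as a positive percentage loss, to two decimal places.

μ = (3.6 + 7.2 + 1.9 + 5 + 3.7 − 0.1 + 2.3 − 1.2) / 8 = 22.40 / 8 = 2.8000%
Population σ = √[Σ(r − μ)² / 8] = √[51.1200 / 8] = √6.3900 = 2.5278%
VaR = −(μ − z·σ) = −(2.8000 − 1.645 × 2.5278) = −(-1.3582) = 1.3582%

1.36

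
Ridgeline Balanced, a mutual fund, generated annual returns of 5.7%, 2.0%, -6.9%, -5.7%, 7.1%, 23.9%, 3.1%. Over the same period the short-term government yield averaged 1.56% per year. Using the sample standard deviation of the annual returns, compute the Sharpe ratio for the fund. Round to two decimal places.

r̄ = (5.7 + 2 − 6.9 − 5.7 + 7.1 + 23.9 + 3.1) / 7 = 29.20 / 7 = 4.1714%
Sample σ = √[Σ(r − r̄)² / 6] = √[626.0143 / 6] = √104.3357 = 10.2145%
Sharpe = (r̄ − rf) / σ = (4.1714 − 1.56) / 10.2145 = 2.6114 / 10.2145 = 0.2557

0.26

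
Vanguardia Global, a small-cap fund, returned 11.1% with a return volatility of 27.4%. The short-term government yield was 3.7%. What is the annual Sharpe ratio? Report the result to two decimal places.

Sharpe = (Rp − Rf) / σp = (11.1% − 3.7%) / 27.4% = 7.40% / 27.4% = 0.2701

0.27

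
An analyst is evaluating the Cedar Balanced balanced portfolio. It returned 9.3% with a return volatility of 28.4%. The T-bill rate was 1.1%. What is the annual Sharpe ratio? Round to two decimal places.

0.29

Sharpe = (Rp − Rf) / σp = (9.3% − 1.1%) / 28.4% = 8.20% / 28.4% = 0.2887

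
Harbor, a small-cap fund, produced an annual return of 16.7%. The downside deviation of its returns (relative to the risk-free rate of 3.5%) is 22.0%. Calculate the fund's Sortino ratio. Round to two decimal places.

0.60

Sortino = (Rp − Rf) / σd = (16.7% − 3.5%) / 22.0% = 13.20% / 22.0% = 0.6000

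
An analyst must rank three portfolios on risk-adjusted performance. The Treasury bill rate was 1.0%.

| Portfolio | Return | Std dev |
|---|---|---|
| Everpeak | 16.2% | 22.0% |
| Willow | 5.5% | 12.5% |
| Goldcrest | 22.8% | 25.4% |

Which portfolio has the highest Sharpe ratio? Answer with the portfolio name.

Everpeak: Sharpe ratio = (16.2% − 1.0%) / 22.0% = 0.691
Willow: Sharpe ratio = (5.5% − 1.0%) / 12.5% = 0.360
Goldcrest: Sharpe ratio = (22.8% − 1.0%) / 25.4% = 0.858
Highest: Goldcrest (0.858).

Goldcrest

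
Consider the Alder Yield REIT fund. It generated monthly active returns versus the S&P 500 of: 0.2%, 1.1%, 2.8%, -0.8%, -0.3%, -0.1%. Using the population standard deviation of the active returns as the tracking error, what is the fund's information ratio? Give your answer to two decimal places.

0.41

r̄ = (0.2 + 1.1 + 2.8 − 0.8 − 0.3 − 0.1) / 6 = 0.4833%
Σ(r − r̄)² = 8.4283; population σ = √(8.4283/6) = 1.1852%
IR = r̄ / tracking error = 0.4833 / 1.1852 = 0.4078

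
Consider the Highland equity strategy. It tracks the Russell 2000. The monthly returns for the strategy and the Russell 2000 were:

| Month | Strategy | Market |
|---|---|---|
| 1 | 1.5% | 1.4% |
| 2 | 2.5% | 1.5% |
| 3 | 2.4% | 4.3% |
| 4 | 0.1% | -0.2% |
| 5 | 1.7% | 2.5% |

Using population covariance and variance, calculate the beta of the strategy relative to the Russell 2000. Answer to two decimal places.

0.44

r̄p = 1.6400%,  r̄m = 1.9000%
Cov = Σ(rp − r̄p)(rm − r̄m) / 5 = 0.9640
Var(rm) = Σ(rm − r̄m)² / 5 = 2.1880
β = Cov / Var = 0.9640 / 2.1880 = 0.4406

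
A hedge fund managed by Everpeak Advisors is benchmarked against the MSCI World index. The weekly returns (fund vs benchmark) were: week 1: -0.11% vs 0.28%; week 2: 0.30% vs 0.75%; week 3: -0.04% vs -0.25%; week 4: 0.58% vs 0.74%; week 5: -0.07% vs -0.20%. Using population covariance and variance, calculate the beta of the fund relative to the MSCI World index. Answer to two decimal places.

0.50

r̄p = 0.1320%,  r̄m = 0.2640%
Cov = Σ(rp − r̄p)(rm − r̄m) / 5 = 0.0946
Var(rm) = Σ(rm − r̄m)² / 5 = 0.1885
β = Cov / Var = 0.0946 / 0.1885 = 0.5019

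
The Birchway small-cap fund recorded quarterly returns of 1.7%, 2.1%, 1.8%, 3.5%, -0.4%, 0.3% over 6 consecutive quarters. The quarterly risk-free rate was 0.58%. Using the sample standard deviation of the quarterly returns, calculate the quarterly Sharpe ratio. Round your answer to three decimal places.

r̄ = (1.7 + 2.1 + 1.8 + 3.5 − 0.4 + 0.3) / 6 = 1.5000%
Σ(r − r̄)² = (1.7 − 1.5000)² + (2.1 − 1.5000)² + … = 9.5400
sample σ = √(9.5400 / 5) = √1.9080 = 1.3813%
Sharpe = (r̄ − rf) / σ = (1.5000 − 0.58) / 1.3813 = 0.9200 / 1.3813 = 0.6660

0.666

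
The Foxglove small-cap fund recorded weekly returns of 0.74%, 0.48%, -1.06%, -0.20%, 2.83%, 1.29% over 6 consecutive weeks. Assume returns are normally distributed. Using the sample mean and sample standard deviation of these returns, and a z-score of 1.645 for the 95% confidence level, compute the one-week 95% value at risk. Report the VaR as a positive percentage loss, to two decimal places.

Mean return μ = 4.080 / 6 = 0.6800%
Sample σ = √[Σ(r − μ)² / 5] = √[8.8402 / 5] = √1.7680 = 1.3297%
VaR = −(μ − z·σ) = −(0.6800 − 1.645 × 1.3297) = −(-1.5074) = 1.5074%

1.51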